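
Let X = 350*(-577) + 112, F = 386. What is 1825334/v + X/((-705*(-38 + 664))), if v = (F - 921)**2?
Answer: 86334573577/12631967925 ≈ 6.8346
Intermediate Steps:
X = -201838 (X = -201950 + 112 = -201838)
v = 286225 (v = (386 - 921)**2 = (-535)**2 = 286225)
1825334/v + X/((-705*(-38 + 664))) = 1825334/286225 - 201838*(-1/(705*(-38 + 664))) = 1825334*(1/286225) - 201838/((-705*626)) = 1825334/286225 - 201838/(-441330) = 1825334/286225 - 201838*(-1/441330) = 1825334/286225 + 100919/220665 = 86334573577/12631967925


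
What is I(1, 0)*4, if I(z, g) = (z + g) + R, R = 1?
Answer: 8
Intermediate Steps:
I(z, g) = 1 + g + z (I(z, g) = (z + g) + 1 = (g + z) + 1 = 1 + g + z)
I(1, 0)*4 = (1 + 0 + 1)*4 = 2*4 = 8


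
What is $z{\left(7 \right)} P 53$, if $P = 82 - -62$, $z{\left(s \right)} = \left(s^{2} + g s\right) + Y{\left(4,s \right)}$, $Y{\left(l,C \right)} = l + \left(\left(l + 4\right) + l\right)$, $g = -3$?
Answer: $335808$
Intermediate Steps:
$Y{\left(l,C \right)} = 4 + 3 l$ ($Y{\left(l,C \right)} = l + \left(\left(4 + l\right) + l\right) = l + \left(4 + 2 l\right) = 4 + 3 l$)
$z{\left(s \right)} = 16 + s^{2} - 3 s$ ($z{\left(s \right)} = \left(s^{2} - 3 s\right) + \left(4 + 3 \cdot 4\right) = \left(s^{2} - 3 s\right) + \left(4 + 12\right) = \left(s^{2} - 3 s\right) + 16 = 16 + s^{2} - 3 s$)
$P = 144$ ($P = 82 + 62 = 144$)
$z{\left(7 \right)} P 53 = \left(16 + 7^{2} - 21\right) 144 \cdot 53 = \left(16 + 49 - 21\right) 144 \cdot 53 = 44 \cdot 144 \cdot 53 = 6336 \cdot 53 = 335808$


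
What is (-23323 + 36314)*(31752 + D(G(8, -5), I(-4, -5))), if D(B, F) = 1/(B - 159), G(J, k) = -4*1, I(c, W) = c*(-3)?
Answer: 67235894825/163 ≈ 4.1249e+8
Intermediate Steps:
I(c, W) = -3*c
G(J, k) = -4
D(B, F) = 1/(-159 + B)
(-23323 + 36314)*(31752 + D(G(8, -5), I(-4, -5))) = (-23323 + 36314)*(31752 + 1/(-159 - 4)) = 12991*(31752 + 1/(-163)) = 12991*(31752 - 1/163) = 12991*(5175575/163) = 67235894825/163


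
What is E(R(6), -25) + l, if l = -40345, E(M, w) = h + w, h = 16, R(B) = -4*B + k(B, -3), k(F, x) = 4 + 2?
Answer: -40354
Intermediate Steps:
k(F, x) = 6
R(B) = 6 - 4*B (R(B) = -4*B + 6 = 6 - 4*B)
E(M, w) = 16 + w
E(R(6), -25) + l = (16 - 25) - 40345 = -9 - 40345 = -40354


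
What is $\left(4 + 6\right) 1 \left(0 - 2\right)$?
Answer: $-20$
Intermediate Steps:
$\left(4 + 6\right) 1 \left(0 - 2\right) = 10 \cdot 1 \left(-2\right) = 10 \left(-2\right) = -20$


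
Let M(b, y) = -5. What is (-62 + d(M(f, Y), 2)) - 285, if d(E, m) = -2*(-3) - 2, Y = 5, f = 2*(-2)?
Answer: -343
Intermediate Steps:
f = -4
d(E, m) = 4 (d(E, m) = 6 - 2 = 4)
(-62 + d(M(f, Y), 2)) - 285 = (-62 + 4) - 285 = -58 - 285 = -343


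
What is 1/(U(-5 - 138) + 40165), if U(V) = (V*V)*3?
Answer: 1/101512 ≈ 9.8510e-6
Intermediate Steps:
U(V) = 3*V² (U(V) = V²*3 = 3*V²)
1/(U(-5 - 138) + 40165) = 1/(3*(-5 - 138)² + 40165) = 1/(3*(-143)² + 40165) = 1/(3*20449 + 40165) = 1/(61347 + 40165) = 1/101512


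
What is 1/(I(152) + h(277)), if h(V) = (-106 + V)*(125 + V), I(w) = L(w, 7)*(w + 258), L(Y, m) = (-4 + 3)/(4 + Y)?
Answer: 78/5361671 ≈ 1.4548e-5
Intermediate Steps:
L(Y, m) = -1/(4 + Y)
I(w) = -(258 + w)/(4 + w) (I(w) = (-1/(4 + w))*(w + 258) = (-1/(4 + w))*(258 + w) = -(258 + w)/(4 + w))
1/(I(152) + h(277)) = 1/((-258 - 1*152)/(4 + 152) + (-13250 + 277² + 19*277)) = 1/((-258 - 152)/156 + (-13250 + 76729 + 5263)) = 1/((1/156)*(-410) + 68742) = 1/(-205/78 + 68742) = 1/(5361671/78) = 78/5361671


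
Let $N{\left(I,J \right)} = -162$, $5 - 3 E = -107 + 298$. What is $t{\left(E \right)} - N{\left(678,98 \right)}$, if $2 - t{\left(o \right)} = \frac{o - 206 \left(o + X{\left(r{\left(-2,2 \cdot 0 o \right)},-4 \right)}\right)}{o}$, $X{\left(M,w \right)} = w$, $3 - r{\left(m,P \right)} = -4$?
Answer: $\frac{11851}{31} \approx 382.29$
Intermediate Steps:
$r{\left(m,P \right)} = 7$ ($r{\left(m,P \right)} = 3 - -4 = 3 + 4 = 7$)
$E = -62$ ($E = \frac{5}{3} - \frac{-107 + 298}{3} = \frac{5}{3} - \frac{191}{3} = -62$)
$t{\left(o \right)} = 2 - \frac{824 - 205 o}{o}$ ($t{\left(o \right)} = 2 - \frac{o - 206 \left(o - 4\right)}{o} = 2 - \frac{o - 206 \left(-4 + o\right)}{o} = 2 - \frac{o - \left(-824 + 206 o\right)}{o} = 2 - \frac{824 - 205 o}{o}$)
$t{\left(E \right)} - N{\left(678,98 \right)} = \left(207 - \frac{824}{-62}\right) - -162 = \left(207 - - \frac{412}{31}\right) + 162 = \left(207 + \frac{412}{31}\right) + 162 = \frac{6829}{31} + 162 = \frac{11851}{31}$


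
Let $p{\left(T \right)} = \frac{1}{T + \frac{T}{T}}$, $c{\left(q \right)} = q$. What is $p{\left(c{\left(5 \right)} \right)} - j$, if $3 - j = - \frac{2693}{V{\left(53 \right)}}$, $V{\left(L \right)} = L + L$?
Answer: $- \frac{4490}{159} \approx -28.239$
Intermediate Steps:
$p{\left(T \right)} = \frac{1}{1 + T}$ ($p{\left(T \right)} = \frac{1}{T + 1} = \frac{1}{1 + T}$)
$V{\left(L \right)} = 2 L$
$j = \frac{3011}{106}$ ($j = 3 - - \frac{2693}{2 \cdot 53} = 3 - - \frac{2693}{106} = 3 + \frac{2693}{106} = \frac{3011}{106} \approx 28.406$)
$p{\left(c{\left(5 \right)} \right)} - j = \frac{1}{1 + 5} - \frac{3011}{106} = \frac{1}{6} - \frac{3011}{106} = - \frac{4490}{159}$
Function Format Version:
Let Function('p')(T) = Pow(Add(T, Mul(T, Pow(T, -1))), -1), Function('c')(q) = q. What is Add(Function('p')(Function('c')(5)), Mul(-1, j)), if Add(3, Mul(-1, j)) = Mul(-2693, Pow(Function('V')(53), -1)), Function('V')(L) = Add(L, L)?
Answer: Rational(-4490, 159) ≈ -28.239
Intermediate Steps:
Function('p')(T) = Pow(Add(1, T), -1) (Function('p')(T) = Pow(Add(T, 1), -1) = Pow(Add(1, T), -1))
Function('V')(L) = Mul(2, L)
j = Rational(3011, 106) (j = Add(3, Mul(-1, Mul(-2693, Pow(Mul(2, 53), -1)))) = Add(3, Mul(-1, Mul(-2693, Pow(106, -1)))) = Add(3, Mul(-1, Mul(-2693, Rational(1, 106)))) = Add(3, Mul(-1, Rational(-2693, 106))) = Add(3, Rational(2693, 106)) = Rational(3011, 106) ≈ 28.406)
Add(Function('p')(Function('c')(5)), Mul(-1, j)) = Add(Pow(Add(1, 5), -1), Mul(-1, Rational(3011, 106))) = Add(Pow(6, -1), Rational(-3011, 106)) = Add(Rational(1, 6), Rational(-3011, 106)) = Rational(-4490, 159)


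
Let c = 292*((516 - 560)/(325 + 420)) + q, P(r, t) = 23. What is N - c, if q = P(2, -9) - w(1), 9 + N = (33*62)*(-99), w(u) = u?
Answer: -150912977/745 ≈ -2.0257e+5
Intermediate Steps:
N = -202563 (N = -9 + (33*62)*(-99) = -9 + 2046*(-99) = -9 - 202554 = -202563)
q = 22 (q = 23 - 1*1 = 23 - 1 = 22)
c = 3542/745 (c = 292*((516 - 560)/(325 + 420)) + 22 = 292*(-44/745) + 22 = -12848/745 + 22 = 3542/745 ≈ 4.7544)
N - c = -202563 - 1*3542/745 = -202563 - 3542/745 = -150912977/745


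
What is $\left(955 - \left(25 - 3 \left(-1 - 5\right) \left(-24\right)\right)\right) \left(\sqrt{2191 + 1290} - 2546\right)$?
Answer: $-3387294$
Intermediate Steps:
$\left(955 - \left(25 - 3 \left(-1 - 5\right) \left(-24\right)\right)\right) \left(\sqrt{2191 + 1290} - 2546\right) = \left(955 - \left(25 - 3 \left(-6\right) \left(-24\right)\right)\right) \left(\sqrt{3481} - 2546\right) = \left(955 - -407\right) \left(59 - 2546\right) = \left(955 + \left(-25 + 432\right)\right) \left(-2487\right) = \left(955 + 407\right) \left(-2487\right) = 1362 \left(-2487\right) = -3387294$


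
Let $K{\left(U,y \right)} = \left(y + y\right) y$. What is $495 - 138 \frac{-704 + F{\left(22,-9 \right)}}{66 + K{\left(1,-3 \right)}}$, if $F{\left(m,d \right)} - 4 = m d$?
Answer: $\frac{13792}{7} \approx 1970.3$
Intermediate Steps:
$F{\left(m,d \right)} = 4 + d m$ ($F{\left(m,d \right)} = 4 + m d = 4 + d m$)
$K{\left(U,y \right)} = 2 y^{2}$ ($K{\left(U,y \right)} = 2 y y = 2 y^{2}$)
$495 - 138 \frac{-704 + F{\left(22,-9 \right)}}{66 + K{\left(1,-3 \right)}} = 495 - 138 \frac{-704 + \left(4 - 198\right)}{66 + 2 \left(-3\right)^{2}} = 495 - 138 \frac{-704 + \left(4 - 198\right)}{66 + 2 \cdot 9} = 495 - 138 \frac{-704 - 194}{66 + 18} = 495 - 138 \left(- \frac{898}{84}\right) = 495 - 138 \left(\left(-898\right) \frac{1}{84}\right) = 495 - - \frac{10327}{7} = 495 + \frac{10327}{7} = \frac{13792}{7}$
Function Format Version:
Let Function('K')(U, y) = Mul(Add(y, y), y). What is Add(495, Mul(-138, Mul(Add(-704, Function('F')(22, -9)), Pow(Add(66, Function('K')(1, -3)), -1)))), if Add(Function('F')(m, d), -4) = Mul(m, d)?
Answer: Rational(13792, 7) ≈ 1970.3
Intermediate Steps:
Function('F')(m, d) = Add(4, Mul(d, m)) (Function('F')(m, d) = Add(4, Mul(m, d)) = Add(4, Mul(d, m)))
Function('K')(U, y) = Mul(2, Pow(y, 2)) (Function('K')(U, y) = Mul(Mul(2, y), y) = Mul(2, Pow(y, 2)))
Add(495, Mul(-138, Mul(Add(-704, Function('F')(22, -9)), Pow(Add(66, Function('K')(1, -3)), -1)))) = Add(495, Mul(-138, Mul(Add(-704, Add(4, Mul(-9, 22))), Pow(Add(66, Mul(2, Pow(-3, 2))), -1)))) = Add(495, Mul(-138, Mul(Add(-704, Add(4, -198)), Pow(Add(66, Mul(2, 9)), -1)))) = Add(495, Mul(-138, Mul(Add(-704, -194), Pow(Add(66, 18), -1)))) = Add(495, Mul(-138, Mul(-898, Pow(84, -1)))) = Add(495, Mul(-138, Mul(-898, Rational(1, 84)))) = Add(495, Mul(-138, Rational(-449, 42))) = Add(495, Rational(10327, 7)) = Rational(13792, 7)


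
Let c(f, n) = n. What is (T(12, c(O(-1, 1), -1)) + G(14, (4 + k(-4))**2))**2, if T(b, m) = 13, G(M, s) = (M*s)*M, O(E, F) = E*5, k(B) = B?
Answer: 169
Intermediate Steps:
O(E, F) = 5*E
G(M, s) = s*M**2
(T(12, c(O(-1, 1), -1)) + G(14, (4 + k(-4))**2))**2 = (13 + (4 - 4)**2*14**2)**2 = (13 + 0**2*196)**2 = (13 + 0*196)**2 = (13 + 0)**2 = 13**2 = 169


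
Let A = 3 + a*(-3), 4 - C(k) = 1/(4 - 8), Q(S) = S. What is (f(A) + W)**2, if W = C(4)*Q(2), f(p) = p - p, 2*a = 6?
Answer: 289/4 ≈ 72.250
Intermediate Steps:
C(k) = 17/4 (C(k) = 4 - 1/(4 - 8) = 4 - 1/(-4) = 4 - 1*(-1/4) = 4 + 1/4 = 17/4)
a = 3 (a = (1/2)*6 = 3)
A = -6 (A = 3 + 3*(-3) = 3 - 9 = -6)
f(p) = 0
W = 17/2 (W = (17/4)*2 = 17/2 ≈ 8.5000)
(f(A) + W)**2 = (0 + 17/2)**2 = (17/2)**2 = 289/4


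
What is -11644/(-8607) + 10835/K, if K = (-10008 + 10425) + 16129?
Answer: 285918469/142411422 ≈ 2.0077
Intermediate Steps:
K = 16546 (K = 417 + 16129 = 16546)
-11644/(-8607) + 10835/K = -11644/(-8607) + 10835/16546 = -11644*(-1/8607) + 10835*(1/16546) = 11644/8607 + 10835/16546 = 285918469/142411422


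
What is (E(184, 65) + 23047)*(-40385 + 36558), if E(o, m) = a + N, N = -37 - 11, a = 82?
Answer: -88330987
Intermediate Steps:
N = -48
E(o, m) = 34 (E(o, m) = 82 - 48 = 34)
(E(184, 65) + 23047)*(-40385 + 36558) = (34 + 23047)*(-40385 + 36558) = 23081*(-3827) = -88330987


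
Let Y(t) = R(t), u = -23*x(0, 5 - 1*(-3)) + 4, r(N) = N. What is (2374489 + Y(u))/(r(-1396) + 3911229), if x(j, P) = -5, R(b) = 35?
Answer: 2374524/3909833 ≈ 0.60732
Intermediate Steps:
u = 119 (u = -23*(-5) + 4 = 115 + 4 = 119)
Y(t) = 35
(2374489 + Y(u))/(r(-1396) + 3911229) = (2374489 + 35)/(-1396 + 3911229) = 2374524/3909833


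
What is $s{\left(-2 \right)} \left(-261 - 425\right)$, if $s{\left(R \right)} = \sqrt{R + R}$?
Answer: $- 1372 i \approx - 1372.0 i$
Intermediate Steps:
$s{\left(R \right)} = \sqrt{2} \sqrt{R}$ ($s{\left(R \right)} = \sqrt{2 R} = \sqrt{2} \sqrt{R}$)
$s{\left(-2 \right)} \left(-261 - 425\right) = \sqrt{2} \sqrt{-2} \left(-261 - 425\right) = \sqrt{2} i \sqrt{2} \left(-686\right) = 2 i \left(-686\right) = - 1372 i$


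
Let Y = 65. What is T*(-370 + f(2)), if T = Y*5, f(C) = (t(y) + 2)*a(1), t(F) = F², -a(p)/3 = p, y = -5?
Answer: -146575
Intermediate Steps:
a(p) = -3*p
f(C) = -81 (f(C) = ((-5)² + 2)*(-3*1) = (25 + 2)*(-3) = 27*(-3) = -81)
T = 325 (T = 65*5 = 325)
T*(-370 + f(2)) = 325*(-370 - 81) = 325*(-451) = -146575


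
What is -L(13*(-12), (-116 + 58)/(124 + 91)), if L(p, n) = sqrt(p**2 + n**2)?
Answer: -2*sqrt(281233741)/215 ≈ -156.00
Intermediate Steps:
L(p, n) = sqrt(n**2 + p**2)
-L(13*(-12), (-116 + 58)/(124 + 91)) = -sqrt(((-116 + 58)/(124 + 91))**2 + (13*(-12))**2) = -sqrt((-58/215)**2 + (-156)**2) = -sqrt((-58*1/215)**2 + 24336) = -sqrt((-58/215)**2 + 24336) = -sqrt(3364/46225 + 24336) = -sqrt(1124934964/46225) = -2*sqrt(281233741)/215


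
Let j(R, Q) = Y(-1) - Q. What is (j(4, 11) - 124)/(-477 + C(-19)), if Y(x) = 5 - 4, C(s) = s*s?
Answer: 67/58 ≈ 1.1552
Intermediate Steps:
C(s) = s²
Y(x) = 1
j(R, Q) = 1 - Q
(j(4, 11) - 124)/(-477 + C(-19)) = ((1 - 1*11) - 124)/(-477 + (-19)²) = ((1 - 11) - 124)/(-477 + 361) = (-10 - 124)/(-116) = -134*(-1/116) = 67/58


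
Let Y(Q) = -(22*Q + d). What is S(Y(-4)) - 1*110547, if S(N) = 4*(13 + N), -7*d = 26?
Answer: -770897/7 ≈ -1.1013e+5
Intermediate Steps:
d = -26/7 (d = -⅐*26 = -26/7 ≈ -3.7143)
Y(Q) = 26/7 - 22*Q (Y(Q) = -(22*Q - 26/7) = -(-26/7 + 22*Q) = 26/7 - 22*Q)
S(N) = 52 + 4*N
S(Y(-4)) - 1*110547 = (52 + 4*(26/7 - 22*(-4))) - 1*110547 = (52 + 4*(26/7 + 88)) - 110547 = (52 + 4*(642/7)) - 110547 = (52 + 2568/7) - 110547 = 2932/7 - 110547 = -770897/7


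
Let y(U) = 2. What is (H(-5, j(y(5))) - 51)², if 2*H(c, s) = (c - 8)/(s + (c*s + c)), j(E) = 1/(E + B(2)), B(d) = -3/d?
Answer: 10201/4 ≈ 2550.3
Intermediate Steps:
j(E) = 1/(-3/2 + E) (j(E) = 1/(E - 3/2) = 1/(-3/2 + E))
H(c, s) = (-8 + c)/(2*(c + s + c*s)) (H(c, s) = ((c - 8)/(s + (c*s + c)))/2 = ((-8 + c)/(s + (c + c*s)))/2 = ((-8 + c)/(c + s + c*s))/2 = (-8 + c)/(2*(c + s + c*s)))
(H(-5, j(y(5))) - 51)² = ((-4 + (½)*(-5))/(-5 + 2/(-3 + 2*2) - 10/(-3 + 2*2)) - 51)² = ((-4 - 5/2)/(-5 + 2/(-3 + 4) - 10/(-3 + 4)) - 51)² = (-13/2/(-5 + 2/1 - 10/1) - 51)² = (-13/2/(-5 + 2*1 - 10) - 51)² = (-13/2/(-5 + 2 - 5*2) - 51)² = (-13/2/(-5 + 2 - 10) - 51)² = (-13/2/(-13) - 51)² = (-1/13*(-13/2) - 51)² = (½ - 51)² = (-101/2)² = 10201/4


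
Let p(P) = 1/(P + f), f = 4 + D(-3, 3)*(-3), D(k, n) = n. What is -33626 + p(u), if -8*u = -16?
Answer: -100879/3 ≈ -33626.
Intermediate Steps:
u = 2 (u = -1/8*(-16) = 2)
f = -5 (f = 4 + 3*(-3) = 4 - 9 = -5)
p(P) = 1/(-5 + P) (p(P) = 1/(P - 5) = 1/(-5 + P))
-33626 + p(u) = -33626 + 1/(-5 + 2) = -33626 + 1/(-3) = -33626 - 1/3 = -100879/3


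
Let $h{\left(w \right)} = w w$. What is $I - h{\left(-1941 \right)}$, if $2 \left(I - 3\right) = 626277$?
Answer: $- \frac{6908679}{2} \approx -3.4543 \cdot 10^{6}$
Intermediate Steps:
$I = \frac{626283}{2}$ ($I = 3 + \frac{1}{2} \cdot 626277 = 3 + \frac{626277}{2} = \frac{626283}{2} \approx 3.1314 \cdot 10^{5}$)
$h{\left(w \right)} = w^{2}$
$I - h{\left(-1941 \right)} = \frac{626283}{2} - \left(-1941\right)^{2} = \frac{626283}{2} - 3767481 = - \frac{6908679}{2}$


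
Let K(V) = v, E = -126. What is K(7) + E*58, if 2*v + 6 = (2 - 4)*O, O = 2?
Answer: -7313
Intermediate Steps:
v = -5 (v = -3 + ((2 - 4)*2)/2 = -3 + (-2*2)/2 = -3 + (1/2)*(-4) = -3 - 2 = -5)
K(V) = -5
K(7) + E*58 = -5 - 126*58 = -5 - 7308 = -7313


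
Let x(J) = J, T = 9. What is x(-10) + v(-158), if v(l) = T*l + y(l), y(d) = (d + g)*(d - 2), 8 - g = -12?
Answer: 20648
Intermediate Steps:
g = 20 (g = 8 - 1*(-12) = 8 + 12 = 20)
y(d) = (-2 + d)*(20 + d) (y(d) = (d + 20)*(d - 2) = (20 + d)*(-2 + d) = (-2 + d)*(20 + d))
v(l) = -40 + l² + 27*l (v(l) = 9*l + (-40 + l² + 18*l) = -40 + l² + 27*l)
x(-10) + v(-158) = -10 + (-40 + (-158)² + 27*(-158)) = -10 + (-40 + 24964 - 4266) = -10 + 20658 = 20648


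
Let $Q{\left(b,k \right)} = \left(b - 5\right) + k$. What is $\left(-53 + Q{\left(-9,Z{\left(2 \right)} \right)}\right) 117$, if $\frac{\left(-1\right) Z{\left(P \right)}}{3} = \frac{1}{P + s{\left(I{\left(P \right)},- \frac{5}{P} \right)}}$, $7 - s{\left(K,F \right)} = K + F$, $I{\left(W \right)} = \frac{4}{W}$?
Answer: $- \frac{149643}{19} \approx -7875.9$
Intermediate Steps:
$s{\left(K,F \right)} = 7 - F - K$ ($s{\left(K,F \right)} = 7 - \left(K + F\right) = 7 - \left(F + K\right) = 7 - F - K$)
$Z{\left(P \right)} = - \frac{3}{7 + P + \frac{1}{P}}$ ($Z{\left(P \right)} = - \frac{3}{P - \left(-7 - \frac{1}{P}\right)} = - \frac{3}{P + \left(7 + \frac{5}{P} - \frac{4}{P}\right)} = - \frac{3}{P + \left(7 + \frac{1}{P}\right)} = - \frac{3}{7 + P + \frac{1}{P}}$)
$Q{\left(b,k \right)} = -5 + b + k$ ($Q{\left(b,k \right)} = \left(-5 + b\right) + k = -5 + b + k$)
$\left(-53 + Q{\left(-9,Z{\left(2 \right)} \right)}\right) 117 = \left(-53 - \left(14 + \frac{6}{1 + 2 \left(7 + 2\right)}\right)\right) 117 = \left(-53 - \left(14 + \frac{6}{1 + 2 \cdot 9}\right)\right) 117 = \left(-53 - \left(14 + \frac{6}{1 + 18}\right)\right) 117 = \left(-53 - \left(14 + \frac{6}{19}\right)\right) 117 = \left(-53 - \frac{272}{19}\right) 117 = \left(- \frac{1279}{19}\right) 117 = - \frac{149643}{19}$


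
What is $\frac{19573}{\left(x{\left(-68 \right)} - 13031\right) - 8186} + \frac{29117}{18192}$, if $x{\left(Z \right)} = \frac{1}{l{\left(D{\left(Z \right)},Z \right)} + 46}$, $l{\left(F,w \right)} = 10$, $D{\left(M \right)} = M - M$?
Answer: $\frac{14655359771}{21614842992} \approx 0.67802$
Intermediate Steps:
$D{\left(M \right)} = 0$
$x{\left(Z \right)} = \frac{1}{56}$ ($x{\left(Z \right)} = \frac{1}{10 + 46} = \frac{1}{56}$)
$\frac{19573}{\left(x{\left(-68 \right)} - 13031\right) - 8186} + \frac{29117}{18192} = \frac{19573}{\left(\frac{1}{56} - 13031\right) - 8186} + \frac{29117}{18192} = \frac{19573}{- \frac{729735}{56} - 8186} + 29117 \cdot \frac{1}{18192} = \frac{19573}{- \frac{1188151}{56}} + \frac{29117}{18192} = 19573 \left(- \frac{56}{1188151}\right) + \frac{29117}{18192} = - \frac{1096088}{1188151} + \frac{29117}{18192} = \frac{14655359771}{21614842992}$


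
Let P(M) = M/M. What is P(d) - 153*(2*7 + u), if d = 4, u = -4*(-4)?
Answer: -4589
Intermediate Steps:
u = 16
P(M) = 1
P(d) - 153*(2*7 + u) = 1 - 153*(2*7 + 16) = 1 - 153*(14 + 16) = 1 - 153*30 = 1 - 4590 = -4589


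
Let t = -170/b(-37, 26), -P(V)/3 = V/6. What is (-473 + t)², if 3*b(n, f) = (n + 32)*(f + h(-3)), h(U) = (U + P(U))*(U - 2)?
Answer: 991431169/4489 ≈ 2.2086e+5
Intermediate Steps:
P(V) = -V/2 (P(V) = -3*V/6 = -V/2)
h(U) = U*(-2 + U)/2 (h(U) = (U - U/2)*(U - 2) = (U/2)*(-2 + U) = U*(-2 + U)/2)
b(n, f) = (32 + n)*(15/2 + f)/3 (b(n, f) = ((n + 32)*(f + (½)*(-3)*(-2 - 3)))/3 = ((32 + n)*(f + (½)*(-3)*(-5)))/3 = ((32 + n)*(f + 15/2))/3 = ((32 + n)*(15/2 + f))/3 = (32 + n)*(15/2 + f)/3)
t = 204/67 (t = -170/(80 + (5/2)*(-37) + (32/3)*26 + (⅓)*26*(-37)) = -170/(80 - 185/2 + 832/3 - 962/3) = -170/(-335/6) = -170*(-6/335) = 204/67 ≈ 3.0448)
(-473 + t)² = (-473 + 204/67)² = (-31487/67)² = 991431169/4489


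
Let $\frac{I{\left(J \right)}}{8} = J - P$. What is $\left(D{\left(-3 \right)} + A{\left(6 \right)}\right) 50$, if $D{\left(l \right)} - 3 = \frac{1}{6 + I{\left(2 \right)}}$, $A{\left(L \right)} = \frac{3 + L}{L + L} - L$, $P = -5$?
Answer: $- \frac{6925}{62} \approx -111.69$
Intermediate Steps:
$I{\left(J \right)} = 40 + 8 J$ ($I{\left(J \right)} = 8 \left(J - -5\right) = 8 \left(J + 5\right) = 8 \left(5 + J\right) = 40 + 8 J$)
$A{\left(L \right)} = - L + \frac{3 + L}{2 L}$ ($A{\left(L \right)} = \frac{3 + L}{2 L} - L = - L + \frac{3 + L}{2 L}$)
$D{\left(l \right)} = \frac{187}{62}$ ($D{\left(l \right)} = 3 + \frac{1}{6 + \left(40 + 8 \cdot 2\right)} = 3 + \frac{1}{6 + \left(40 + 16\right)} = 3 + \frac{1}{6 + 56} = 3 + \frac{1}{62} = \frac{187}{62}$)
$\left(D{\left(-3 \right)} + A{\left(6 \right)}\right) 50 = \left(\frac{187}{62} + \left(\frac{1}{2} - 6 + \frac{3}{2 \cdot 6}\right)\right) 50 = \left(\frac{187}{62} + \left(\frac{1}{2} - 6 + \frac{3}{2} \cdot \frac{1}{6}\right)\right) 50 = \left(\frac{187}{62} + \left(\frac{1}{2} - 6 + \frac{1}{4}\right)\right) 50 = \left(\frac{187}{62} - \frac{21}{4}\right) 50 = \left(- \frac{277}{124}\right) 50 = - \frac{6925}{62}$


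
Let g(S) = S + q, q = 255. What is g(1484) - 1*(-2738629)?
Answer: 2740368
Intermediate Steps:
g(S) = 255 + S (g(S) = S + 255 = 255 + S)
g(1484) - 1*(-2738629) = (255 + 1484) - 1*(-2738629) = 1739 + 2738629 = 2740368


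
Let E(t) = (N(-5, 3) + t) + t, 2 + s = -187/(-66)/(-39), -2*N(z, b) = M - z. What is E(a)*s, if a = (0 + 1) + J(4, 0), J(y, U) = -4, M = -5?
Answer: 485/39 ≈ 12.436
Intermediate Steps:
N(z, b) = 5/2 + z/2 (N(z, b) = -(-5 - z)/2 = 5/2 + z/2)
a = -3 (a = (0 + 1) - 4 = 1 - 4 = -3)
s = -485/234 (s = -2 - 187/(-66)/(-39) = -2 - 187*(-1/66)*(-1/39) = -2 + (17/6)*(-1/39) = -2 - 17/234 = -485/234 ≈ -2.0727)
E(t) = 2*t (E(t) = ((5/2 + (1/2)*(-5)) + t) + t = ((5/2 - 5/2) + t) + t = (0 + t) + t = t + t = 2*t)
E(a)*s = (2*(-3))*(-485/234) = -6*(-485/234) = 485/39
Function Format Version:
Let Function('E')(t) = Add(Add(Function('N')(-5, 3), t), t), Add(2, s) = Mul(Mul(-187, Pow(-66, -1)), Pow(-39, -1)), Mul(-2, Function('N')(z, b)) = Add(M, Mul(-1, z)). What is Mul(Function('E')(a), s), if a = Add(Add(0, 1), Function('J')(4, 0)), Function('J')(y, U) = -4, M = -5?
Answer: Rational(485, 39) ≈ 12.436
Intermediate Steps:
Function('N')(z, b) = Add(Rational(5, 2), Mul(Rational(1, 2), z)) (Function('N')(z, b) = Mul(Rational(-1, 2), Add(-5, Mul(-1, z))) = Add(Rational(5, 2), Mul(Rational(1, 2), z)))
a = -3 (a = Add(Add(0, 1), -4) = Add(1, -4) = -3)
s = Rational(-485, 234) (s = Add(-2, Mul(Mul(-187, Pow(-66, -1)), Pow(-39, -1))) = Add(-2, Mul(Mul(-187, Rational(-1, 66)), Rational(-1, 39))) = Add(-2, Mul(Rational(17, 6), Rational(-1, 39))) = Add(-2, Rational(-17, 234)) = Rational(-485, 234) ≈ -2.0727)
Function('E')(t) = Mul(2, t) (Function('E')(t) = Add(Add(Add(Rational(5, 2), Mul(Rational(1, 2), -5)), t), t) = Add(Add(Add(Rational(5, 2), Rational(-5, 2)), t), t) = Add(Add(0, t), t) = Add(t, t) = Mul(2, t))
Mul(Function('E')(a), s) = Mul(Mul(2, -3), Rational(-485, 234)) = Mul(-6, Rational(-485, 234)) = Rational(485, 39)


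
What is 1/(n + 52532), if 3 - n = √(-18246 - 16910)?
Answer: 52535/2759961381 + 2*I*√8789/2759961381 ≈ 1.9035e-5 + 6.7936e-8*I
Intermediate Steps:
n = 3 - 2*I*√8789 (n = 3 - √(-18246 - 16910) = 3 - √(-35156) = 3 - 2*I*√8789 ≈ 3.0 - 187.5*I)
1/(n + 52532) = 1/((3 - 2*I*√8789) + 52532) = 1/(52535 - 2*I*√8789)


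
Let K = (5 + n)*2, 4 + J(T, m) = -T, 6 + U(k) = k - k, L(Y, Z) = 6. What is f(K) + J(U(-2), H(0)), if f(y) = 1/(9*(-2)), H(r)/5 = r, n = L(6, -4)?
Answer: 35/18 ≈ 1.9444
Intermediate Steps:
U(k) = -6 (U(k) = -6 + (k - k) = -6 + 0 = -6)
n = 6
H(r) = 5*r
J(T, m) = -4 - T
K = 22 (K = (5 + 6)*2 = 11*2 = 22)
f(y) = -1/18 (f(y) = 1/(-18) = -1/18)
f(K) + J(U(-2), H(0)) = -1/18 + (-4 - 1*(-6)) = -1/18 + (-4 + 6) = -1/18 + 2 = 35/18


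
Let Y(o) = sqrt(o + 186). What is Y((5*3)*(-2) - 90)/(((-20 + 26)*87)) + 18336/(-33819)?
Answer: -6112/11273 + sqrt(66)/522 ≈ -0.52662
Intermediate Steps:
Y(o) = sqrt(186 + o)
Y((5*3)*(-2) - 90)/(((-20 + 26)*87)) + 18336/(-33819) = sqrt(186 + ((5*3)*(-2) - 90))/(((-20 + 26)*87)) + 18336/(-33819) = sqrt(186 + (15*(-2) - 90))/((6*87)) + 18336*(-1/33819) = sqrt(186 + (-30 - 90))/522 - 6112/11273 = sqrt(186 - 120)*(1/522) - 6112/11273 = sqrt(66)*(1/522) - 6112/11273 = sqrt(66)/522 - 6112/11273 = -6112/11273 + sqrt(66)/522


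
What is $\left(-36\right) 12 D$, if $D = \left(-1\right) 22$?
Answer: $9504$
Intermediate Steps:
$D = -22$
$\left(-36\right) 12 D = \left(-36\right) 12 \left(-22\right) = \left(-432\right) \left(-22\right) = 9504$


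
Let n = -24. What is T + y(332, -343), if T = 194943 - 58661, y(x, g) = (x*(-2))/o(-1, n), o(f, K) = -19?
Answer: 2590022/19 ≈ 1.3632e+5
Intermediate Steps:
y(x, g) = 2*x/19 (y(x, g) = (x*(-2))/(-19) = -2*x*(-1/19) = 2*x/19)
T = 136282
T + y(332, -343) = 136282 + (2/19)*332 = 136282 + 664/19 = 2590022/19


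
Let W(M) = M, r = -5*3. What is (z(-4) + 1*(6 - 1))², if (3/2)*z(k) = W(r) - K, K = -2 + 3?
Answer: 289/9 ≈ 32.111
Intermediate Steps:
K = 1
r = -15
z(k) = -32/3 (z(k) = 2*(-15 - 1*1)/3 = 2*(-15 - 1)/3 = (⅔)*(-16) = -32/3)
(z(-4) + 1*(6 - 1))² = (-32/3 + 1*(6 - 1))² = (-32/3 + 1*5)² = (-32/3 + 5)² = (-17/3)² = 289/9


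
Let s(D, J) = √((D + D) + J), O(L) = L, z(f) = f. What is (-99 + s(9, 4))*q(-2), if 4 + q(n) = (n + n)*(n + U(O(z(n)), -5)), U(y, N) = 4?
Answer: 1188 - 12*√22 ≈ 1131.7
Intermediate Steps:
s(D, J) = √(J + 2*D) (s(D, J) = √(2*D + J) = √(J + 2*D))
q(n) = -4 + 2*n*(4 + n) (q(n) = -4 + (n + n)*(n + 4) = -4 + (2*n)*(4 + n) = -4 + 2*n*(4 + n))
(-99 + s(9, 4))*q(-2) = (-99 + √(4 + 2*9))*(-4 + 2*(-2)² + 8*(-2)) = (-99 + √(4 + 18))*(-4 + 2*4 - 16) = (-99 + √22)*(-4 + 8 - 16) = (-99 + √22)*(-12) = 1188 - 12*√22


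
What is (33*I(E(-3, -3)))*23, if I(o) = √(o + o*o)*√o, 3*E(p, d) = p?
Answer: 0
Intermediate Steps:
E(p, d) = p/3
I(o) = √o*√(o + o²) (I(o) = √(o + o²)*√o = √o*√(o + o²))
(33*I(E(-3, -3)))*23 = (33*(√((⅓)*(-3))*√(((⅓)*(-3))*(1 + (⅓)*(-3)))))*23 = (33*(√(-1)*√(-(1 - 1))))*23 = (33*(I*√(-1*0)))*23 = (33*(I*√0))*23 = (33*(I*0))*23 = (33*0)*23 = 0*23 = 0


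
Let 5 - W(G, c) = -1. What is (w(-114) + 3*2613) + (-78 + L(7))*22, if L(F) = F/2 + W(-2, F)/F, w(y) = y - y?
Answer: 43532/7 ≈ 6218.9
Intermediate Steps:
W(G, c) = 6 (W(G, c) = 5 - 1*(-1) = 5 + 1 = 6)
w(y) = 0
L(F) = F/2 + 6/F
(w(-114) + 3*2613) + (-78 + L(7))*22 = (0 + 3*2613) + (-78 + ((½)*7 + 6/7))*22 = (0 + 7839) + (-78 + (7/2 + 6*(⅐)))*22 = 7839 + (-78 + (7/2 + 6/7))*22 = 7839 + (-78 + 61/14)*22 = 7839 - 1031/14*22 = 7839 - 11341/7 = 43532/7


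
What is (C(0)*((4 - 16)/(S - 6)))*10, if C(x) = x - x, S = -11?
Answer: 0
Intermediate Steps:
C(x) = 0
(C(0)*((4 - 16)/(S - 6)))*10 = (0*((4 - 16)/(-11 - 6)))*10 = (0*(-12/(-17)))*10 = (0*(-12*(-1/17)))*10 = (0*(12/17))*10 = 0*10 = 0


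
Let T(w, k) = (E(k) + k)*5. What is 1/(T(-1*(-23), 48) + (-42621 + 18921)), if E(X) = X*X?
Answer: -1/11940 ≈ -8.3752e-5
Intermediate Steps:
E(X) = X²
T(w, k) = 5*k + 5*k² (T(w, k) = (k² + k)*5 = (k + k²)*5 = 5*k + 5*k²)
1/(T(-1*(-23), 48) + (-42621 + 18921)) = 1/(5*48*(1 + 48) + (-42621 + 18921)) = 1/(5*48*49 - 23700) = 1/(11760 - 23700) = 1/(-11940) = -1/11940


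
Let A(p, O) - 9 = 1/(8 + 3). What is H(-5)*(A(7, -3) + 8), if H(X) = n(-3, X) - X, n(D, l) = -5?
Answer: 0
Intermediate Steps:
A(p, O) = 100/11 (A(p, O) = 9 + 1/(8 + 3) = 9 + 1/11 = 100/11)
H(X) = -5 - X
H(-5)*(A(7, -3) + 8) = (-5 - 1*(-5))*(100/11 + 8) = (-5 + 5)*(188/11) = 0*(188/11) = 0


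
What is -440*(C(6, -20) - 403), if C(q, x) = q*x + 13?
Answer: 224400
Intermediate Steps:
C(q, x) = 13 + q*x
-440*(C(6, -20) - 403) = -440*((13 + 6*(-20)) - 403) = -440*((13 - 120) - 403) = -440*(-107 - 403) = -440*(-510) = 224400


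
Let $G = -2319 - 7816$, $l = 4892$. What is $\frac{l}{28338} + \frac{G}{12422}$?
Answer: $- \frac{113218603}{176007318} \approx -0.64326$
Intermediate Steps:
$G = -10135$
$\frac{l}{28338} + \frac{G}{12422} = \frac{4892}{28338} - \frac{10135}{12422} = 4892 \cdot \frac{1}{28338} - \frac{10135}{12422} = \frac{2446}{14169} - \frac{10135}{12422} = - \frac{113218603}{176007318}$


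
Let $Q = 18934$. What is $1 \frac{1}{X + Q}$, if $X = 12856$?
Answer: $\frac{1}{31790} \approx 3.1456 \cdot 10^{-5}$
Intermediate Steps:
$1 \frac{1}{X + Q} = 1 \frac{1}{12856 + 18934} = 1 \cdot \frac{1}{31790} = \frac{1}{31790}$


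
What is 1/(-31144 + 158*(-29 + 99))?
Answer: -1/20084 ≈ -4.9791e-5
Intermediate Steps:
1/(-31144 + 158*(-29 + 99)) = 1/(-31144 + 158*70) = 1/(-31144 + 11060) = 1/(-20084) = -1/20084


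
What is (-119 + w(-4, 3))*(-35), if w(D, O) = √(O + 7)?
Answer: 4165 - 35*√10 ≈ 4054.3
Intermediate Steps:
w(D, O) = √(7 + O)
(-119 + w(-4, 3))*(-35) = (-119 + √(7 + 3))*(-35) = (-119 + √10)*(-35) = 4165 - 35*√10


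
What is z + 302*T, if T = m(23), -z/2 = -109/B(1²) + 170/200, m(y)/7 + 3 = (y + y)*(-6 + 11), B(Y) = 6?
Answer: 14397379/30 ≈ 4.7991e+5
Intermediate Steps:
m(y) = -21 + 70*y (m(y) = -21 + 7*((y + y)*(-6 + 11)) = -21 + 7*((2*y)*5) = -21 + 7*(10*y) = -21 + 70*y)
z = 1039/30 (z = -2*(-109/6 + 170/200) = -2*(-109*⅙ + 170*(1/200)) = -2*(-109/6 + 17/20) = -2*(-1039/60) = 1039/30 ≈ 34.633)
T = 1589 (T = -21 + 70*23 = -21 + 1610 = 1589)
z + 302*T = 1039/30 + 302*1589 = 1039/30 + 479878 = 14397379/30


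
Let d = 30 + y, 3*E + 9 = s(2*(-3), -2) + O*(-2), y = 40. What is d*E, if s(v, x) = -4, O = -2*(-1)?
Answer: -1190/3 ≈ -396.67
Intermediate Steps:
O = 2
E = -17/3 (E = -3 + (-4 + 2*(-2))/3 = -3 + (-4 - 4)/3 = -3 + (⅓)*(-8) = -3 - 8/3 = -17/3 ≈ -5.6667)
d = 70 (d = 30 + 40 = 70)
d*E = 70*(-17/3) = -1190/3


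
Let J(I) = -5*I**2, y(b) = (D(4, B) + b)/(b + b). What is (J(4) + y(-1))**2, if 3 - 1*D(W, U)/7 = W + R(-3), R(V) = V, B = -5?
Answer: 29929/4 ≈ 7482.3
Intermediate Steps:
D(W, U) = 42 - 7*W (D(W, U) = 21 - 7*(W - 3) = 21 - 7*(-3 + W) = 21 + (21 - 7*W) = 42 - 7*W)
y(b) = (14 + b)/(2*b) (y(b) = ((42 - 7*4) + b)/(b + b) = ((42 - 28) + b)/((2*b)) = (14 + b)*(1/(2*b)) = (14 + b)/(2*b))
(J(4) + y(-1))**2 = (-5*4**2 + (1/2)*(14 - 1)/(-1))**2 = (-5*16 + (1/2)*(-1)*13)**2 = (-80 - 13/2)**2 = (-173/2)**2 = 29929/4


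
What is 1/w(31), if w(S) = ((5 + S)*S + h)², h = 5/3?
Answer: 9/11242609 ≈ 8.0053e-7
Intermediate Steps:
h = 5/3 (h = 5*(⅓) = 5/3 ≈ 1.6667)
w(S) = (5/3 + S*(5 + S))² (w(S) = ((5 + S)*S + 5/3)² = (S*(5 + S) + 5/3)² = (5/3 + S*(5 + S))²)
1/w(31) = 1/((5 + 3*31² + 15*31)²/9) = 1/((5 + 3*961 + 465)²/9) = 1/((5 + 2883 + 465)²/9) = 1/((⅑)*3353²) = 1/((⅑)*11242609) = 1/(11242609/9) = 9/11242609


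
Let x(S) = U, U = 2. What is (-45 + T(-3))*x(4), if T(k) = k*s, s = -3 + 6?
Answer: -108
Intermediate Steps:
s = 3
x(S) = 2
T(k) = 3*k (T(k) = k*3 = 3*k)
(-45 + T(-3))*x(4) = (-45 + 3*(-3))*2 = (-45 - 9)*2 = -54*2 = -108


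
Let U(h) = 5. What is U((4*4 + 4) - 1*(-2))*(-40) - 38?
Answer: -238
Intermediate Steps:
U((4*4 + 4) - 1*(-2))*(-40) - 38 = 5*(-40) - 38 = -200 - 38 = -238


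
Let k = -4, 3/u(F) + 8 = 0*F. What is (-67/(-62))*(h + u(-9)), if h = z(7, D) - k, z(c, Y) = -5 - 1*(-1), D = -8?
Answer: -201/496 ≈ -0.40524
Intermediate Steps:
u(F) = -3/8 (u(F) = 3/(-8 + 0*F) = 3/(-8 + 0) = 3/(-8) = 3*(-1/8) = -3/8)
z(c, Y) = -4 (z(c, Y) = -5 + 1 = -4)
h = 0 (h = -4 - 1*(-4) = -4 + 4 = 0)
(-67/(-62))*(h + u(-9)) = (-67/(-62))*(0 - 3/8) = -67*(-1/62)*(-3/8) = (67/62)*(-3/8) = -201/496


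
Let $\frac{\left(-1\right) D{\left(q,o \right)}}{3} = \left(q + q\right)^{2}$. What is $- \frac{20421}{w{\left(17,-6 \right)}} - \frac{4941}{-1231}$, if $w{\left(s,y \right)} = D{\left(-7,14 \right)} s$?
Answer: $\frac{24842829}{4101692} \approx 6.0567$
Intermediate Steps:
$D{\left(q,o \right)} = - 12 q^{2}$ ($D{\left(q,o \right)} = - 3 \left(q + q\right)^{2} = - 3 \left(2 q\right)^{2} = - 3 \cdot 4 q^{2} = - 12 q^{2}$)
$w{\left(s,y \right)} = - 588 s$ ($w{\left(s,y \right)} = - 12 \left(-7\right)^{2} s = \left(-12\right) 49 s = - 588 s$)
$- \frac{20421}{w{\left(17,-6 \right)}} - \frac{4941}{-1231} = - \frac{20421}{\left(-588\right) 17} - \frac{4941}{-1231} = - \frac{20421}{-9996} - - \frac{4941}{1231} = \left(-20421\right) \left(- \frac{1}{9996}\right) + \frac{4941}{1231} = \frac{6807}{3332} + \frac{4941}{1231} = \frac{24842829}{4101692}$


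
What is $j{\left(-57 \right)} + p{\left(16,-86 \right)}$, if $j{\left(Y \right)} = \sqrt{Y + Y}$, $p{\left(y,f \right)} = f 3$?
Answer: $-258 + i \sqrt{114} \approx -258.0 + 10.677 i$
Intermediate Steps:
$p{\left(y,f \right)} = 3 f$
$j{\left(Y \right)} = \sqrt{2} \sqrt{Y}$ ($j{\left(Y \right)} = \sqrt{2 Y} = \sqrt{2} \sqrt{Y}$)
$j{\left(-57 \right)} + p{\left(16,-86 \right)} = \sqrt{2} \sqrt{-57} + 3 \left(-86\right) = \sqrt{2} i \sqrt{57} - 258 = i \sqrt{114} - 258 = -258 + i \sqrt{114}$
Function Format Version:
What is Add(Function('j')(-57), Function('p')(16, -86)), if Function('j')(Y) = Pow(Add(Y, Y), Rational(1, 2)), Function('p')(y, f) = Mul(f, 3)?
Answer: Add(-258, Mul(I, Pow(114, Rational(1, 2)))) ≈ Add(-258.00, Mul(10.677, I))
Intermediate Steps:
Function('p')(y, f) = Mul(3, f)
Function('j')(Y) = Mul(Pow(2, Rational(1, 2)), Pow(Y, Rational(1, 2))) (Function('j')(Y) = Pow(Mul(2, Y), Rational(1, 2)) = Mul(Pow(2, Rational(1, 2)), Pow(Y, Rational(1, 2))))
Add(Function('j')(-57), Function('p')(16, -86)) = Add(Mul(Pow(2, Rational(1, 2)), Pow(-57, Rational(1, 2))), Mul(3, -86)) = Add(Mul(Pow(2, Rational(1, 2)), Mul(I, Pow(57, Rational(1, 2)))), -258) = Add(Mul(I, Pow(114, Rational(1, 2))), -258) = Add(-258, Mul(I, Pow(114, Rational(1, 2))))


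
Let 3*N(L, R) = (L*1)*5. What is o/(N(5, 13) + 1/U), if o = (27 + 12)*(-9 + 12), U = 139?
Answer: 48789/3478 ≈ 14.028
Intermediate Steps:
o = 117 (o = 39*3 = 117)
N(L, R) = 5*L/3 (N(L, R) = ((L*1)*5)/3 = (L*5)/3 = (5*L)/3 = 5*L/3)
o/(N(5, 13) + 1/U) = 117/((5/3)*5 + 1/139) = 117/(25/3 + 1/139) = 117/(3478/417) = 117*(417/3478) = 48789/3478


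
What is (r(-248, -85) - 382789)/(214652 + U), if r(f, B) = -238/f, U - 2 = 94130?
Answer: -47465717/38289216 ≈ -1.2397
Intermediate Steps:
U = 94132 (U = 2 + 94130 = 94132)
(r(-248, -85) - 382789)/(214652 + U) = (-238/(-248) - 382789)/(214652 + 94132) = (-238*(-1/248) - 382789)/308784 = (119/124 - 382789)*(1/308784) = -47465717/124*1/308784 = -47465717/38289216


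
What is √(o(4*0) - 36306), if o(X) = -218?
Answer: 2*I*√9131 ≈ 191.11*I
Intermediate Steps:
√(o(4*0) - 36306) = √(-218 - 36306) = √(-36524) = 2*I*√9131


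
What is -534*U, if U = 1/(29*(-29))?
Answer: 534/841 ≈ 0.63496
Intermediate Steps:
U = -1/841 (U = (1/29)*(-1/29) = -1/841 ≈ -0.0011891)
-534*U = -534*(-1/841) = 534/841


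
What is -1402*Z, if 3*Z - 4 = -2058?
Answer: 2879708/3 ≈ 9.5990e+5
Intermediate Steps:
Z = -2054/3 (Z = 4/3 + (⅓)*(-2058) = 4/3 - 686 = -2054/3 ≈ -684.67)
-1402*Z = -1402*(-2054/3) = 2879708/3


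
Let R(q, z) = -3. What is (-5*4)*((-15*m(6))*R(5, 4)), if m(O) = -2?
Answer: 1800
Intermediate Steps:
(-5*4)*((-15*m(6))*R(5, 4)) = (-5*4)*(-15*(-2)*(-3)) = -600*(-3) = -20*(-90) = 1800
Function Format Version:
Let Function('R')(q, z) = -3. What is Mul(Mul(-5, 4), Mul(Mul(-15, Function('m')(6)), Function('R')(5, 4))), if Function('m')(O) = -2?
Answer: 1800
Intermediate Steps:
Mul(Mul(-5, 4), Mul(Mul(-15, Function('m')(6)), Function('R')(5, 4))) = Mul(Mul(-5, 4), Mul(Mul(-15, -2), -3)) = Mul(-20, Mul(30, -3)) = Mul(-20, -90) = 1800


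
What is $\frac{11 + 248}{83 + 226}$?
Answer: $\frac{259}{309} \approx 0.83819$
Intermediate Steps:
$\frac{11 + 248}{83 + 226} = \frac{259}{309}$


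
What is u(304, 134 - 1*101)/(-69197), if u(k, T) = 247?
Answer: -247/69197 ≈ -0.0035695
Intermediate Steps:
u(304, 134 - 1*101)/(-69197) = 247/(-69197) = 247*(-1/69197) = -247/69197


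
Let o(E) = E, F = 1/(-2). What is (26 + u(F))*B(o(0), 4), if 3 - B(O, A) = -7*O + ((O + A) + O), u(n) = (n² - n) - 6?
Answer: -83/4 ≈ -20.750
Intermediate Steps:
F = -½ (F = 1*(-½) = -½ ≈ -0.50000)
u(n) = -6 + n² - n
B(O, A) = 3 - A + 5*O (B(O, A) = 3 - (-7*O + ((O + A) + O)) = 3 - (-7*O + ((A + O) + O)) = 3 - (-7*O + (A + 2*O)) = 3 - (A - 5*O) = 3 + (-A + 5*O) = 3 - A + 5*O)
(26 + u(F))*B(o(0), 4) = (26 + (-6 + (-½)² - 1*(-½)))*(3 - 1*4 + 5*0) = (26 + (-6 + ¼ + ½))*(3 - 4 + 0) = (26 - 21/4)*(-1) = (83/4)*(-1) = -83/4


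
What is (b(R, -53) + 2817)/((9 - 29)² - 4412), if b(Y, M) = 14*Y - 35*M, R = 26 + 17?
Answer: -2637/2006 ≈ -1.3146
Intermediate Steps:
R = 43
b(Y, M) = -35*M + 14*Y
(b(R, -53) + 2817)/((9 - 29)² - 4412) = ((-35*(-53) + 14*43) + 2817)/((9 - 29)² - 4412) = ((1855 + 602) + 2817)/((-20)² - 4412) = (2457 + 2817)/(400 - 4412) = 5274/(-4012) = 5274*(-1/4012) = -2637/2006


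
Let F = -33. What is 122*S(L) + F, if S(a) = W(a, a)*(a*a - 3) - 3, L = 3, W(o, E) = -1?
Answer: -1131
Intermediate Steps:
S(a) = -a**2 (S(a) = -(a*a - 3) - 3 = -(a**2 - 3) - 3 = -(-3 + a**2) - 3 = (3 - a**2) - 3 = -a**2)
122*S(L) + F = 122*(-1*3**2) - 33 = 122*(-1*9) - 33 = 122*(-9) - 33 = -1098 - 33 = -1131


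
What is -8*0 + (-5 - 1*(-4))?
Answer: -1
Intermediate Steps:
-8*0 + (-5 - 1*(-4)) = 0 + (-5 + 4) = 0 - 1 = -1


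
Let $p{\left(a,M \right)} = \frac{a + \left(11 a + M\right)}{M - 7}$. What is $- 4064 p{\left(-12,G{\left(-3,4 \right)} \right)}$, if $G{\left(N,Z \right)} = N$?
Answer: $- \frac{298704}{5} \approx -59741.0$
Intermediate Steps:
$p{\left(a,M \right)} = \frac{M + 12 a}{-7 + M}$ ($p{\left(a,M \right)} = \frac{a + \left(M + 11 a\right)}{-7 + M} = \frac{M + 12 a}{-7 + M}$)
$- 4064 p{\left(-12,G{\left(-3,4 \right)} \right)} = - 4064 \frac{-3 + 12 \left(-12\right)}{-7 - 3} = - 4064 \frac{-3 - 144}{-10} = - 4064 \left(\left(- \frac{1}{10}\right) \left(-147\right)\right) = \left(-4064\right) \frac{147}{10} = - \frac{298704}{5}$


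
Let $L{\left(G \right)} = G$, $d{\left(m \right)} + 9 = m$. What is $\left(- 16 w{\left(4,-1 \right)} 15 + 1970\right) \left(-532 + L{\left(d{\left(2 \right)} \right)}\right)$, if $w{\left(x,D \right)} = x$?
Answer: $-544390$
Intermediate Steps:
$d{\left(m \right)} = -9 + m$
$\left(- 16 w{\left(4,-1 \right)} 15 + 1970\right) \left(-532 + L{\left(d{\left(2 \right)} \right)}\right) = \left(\left(-16\right) 4 \cdot 15 + 1970\right) \left(-532 + \left(-9 + 2\right)\right) = \left(\left(-64\right) 15 + 1970\right) \left(-532 - 7\right) = \left(-960 + 1970\right) \left(-539\right) = 1010 \left(-539\right) = -544390$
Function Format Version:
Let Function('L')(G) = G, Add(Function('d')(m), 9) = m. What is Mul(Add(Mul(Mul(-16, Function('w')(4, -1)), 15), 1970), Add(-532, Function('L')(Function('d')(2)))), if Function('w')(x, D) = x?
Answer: -544390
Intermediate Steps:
Function('d')(m) = Add(-9, m)
Mul(Add(Mul(Mul(-16, Function('w')(4, -1)), 15), 1970), Add(-532, Function('L')(Function('d')(2)))) = Mul(Add(Mul(Mul(-16, 4), 15), 1970), Add(-532, Add(-9, 2))) = Mul(Add(Mul(-64, 15), 1970), Add(-532, -7)) = Mul(Add(-960, 1970), -539) = Mul(1010, -539) = -544390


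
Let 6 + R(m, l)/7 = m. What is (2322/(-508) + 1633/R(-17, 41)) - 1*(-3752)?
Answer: 6644895/1778 ≈ 3737.3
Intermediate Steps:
R(m, l) = -42 + 7*m
(2322/(-508) + 1633/R(-17, 41)) - 1*(-3752) = (2322/(-508) + 1633/(-42 + 7*(-17))) - 1*(-3752) = (2322*(-1/508) + 1633/(-42 - 119)) + 3752 = (-1161/254 + 1633/(-161)) + 3752 = (-1161/254 + 1633*(-1/161)) + 3752 = (-1161/254 - 71/7) + 3752 = -26161/1778 + 3752 = 6644895/1778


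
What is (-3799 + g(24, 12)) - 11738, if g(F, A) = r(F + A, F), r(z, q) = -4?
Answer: -15541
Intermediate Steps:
g(F, A) = -4
(-3799 + g(24, 12)) - 11738 = (-3799 - 4) - 11738 = -3803 - 11738 = -15541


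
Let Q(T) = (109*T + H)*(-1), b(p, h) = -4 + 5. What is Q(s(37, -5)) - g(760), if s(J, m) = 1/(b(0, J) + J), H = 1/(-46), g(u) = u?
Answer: -333364/437 ≈ -762.85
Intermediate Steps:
b(p, h) = 1
H = -1/46 ≈ -0.021739
s(J, m) = 1/(1 + J)
Q(T) = 1/46 - 109*T (Q(T) = (109*T - 1/46)*(-1) = (-1/46 + 109*T)*(-1) = 1/46 - 109*T)
Q(s(37, -5)) - g(760) = (1/46 - 109/(1 + 37)) - 1*760 = (1/46 - 109/38) - 760 = -1244/437 - 760 = -333364/437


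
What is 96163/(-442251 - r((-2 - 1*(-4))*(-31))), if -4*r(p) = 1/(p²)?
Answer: -1478602288/6800051375 ≈ -0.21744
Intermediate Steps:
r(p) = -1/(4*p²)
96163/(-442251 - r((-2 - 1*(-4))*(-31))) = 96163/(-442251 - (-1)/(4*((-2 - 1*(-4))*(-31))²)) = 96163/(-442251 - (-1)/(4*((-2 + 4)*(-31))²)) = 96163/(-442251 - (-1)/(4*(2*(-31))²)) = 96163/(-442251 - (-1)/(4*(-62)²)) = 96163/(-442251 - (-1)/(4*3844)) = 96163/(-442251 - 1*(-1/15376)) = 96163/(-442251 + 1/15376) = 96163/(-6800051375/15376) = 96163*(-15376/6800051375) = -1478602288/6800051375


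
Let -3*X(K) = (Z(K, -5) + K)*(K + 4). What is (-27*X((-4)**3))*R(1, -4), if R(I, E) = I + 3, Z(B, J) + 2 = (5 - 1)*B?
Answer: 695520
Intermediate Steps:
Z(B, J) = -2 + 4*B (Z(B, J) = -2 + (5 - 1)*B = -2 + 4*B)
X(K) = -(-2 + 5*K)*(4 + K)/3 (X(K) = -((-2 + 4*K) + K)*(K + 4)/3 = -(-2 + 5*K)*(4 + K)/3)
R(I, E) = 3 + I
(-27*X((-4)**3))*R(1, -4) = (-27*(8/3 - 6*(-4)**3 - 5*((-4)**3)**2/3))*(3 + 1) = -27*(8/3 - 6*(-64) - 5/3*(-64)**2)*4 = -27*(8/3 + 384 - 5/3*4096)*4 = -27*(8/3 + 384 - 20480/3)*4 = -27*(-6440)*4 = 173880*4 = 695520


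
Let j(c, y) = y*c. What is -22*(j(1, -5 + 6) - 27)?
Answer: 572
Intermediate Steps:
j(c, y) = c*y
-22*(j(1, -5 + 6) - 27) = -22*(1*(-5 + 6) - 27) = -22*(1*1 - 27) = -22*(1 - 27) = -22*(-26) = 572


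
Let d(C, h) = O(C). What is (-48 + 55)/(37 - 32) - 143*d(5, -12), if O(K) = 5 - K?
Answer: 7/5 ≈ 1.4000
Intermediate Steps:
d(C, h) = 5 - C
(-48 + 55)/(37 - 32) - 143*d(5, -12) = (-48 + 55)/(37 - 32) - 143*(5 - 1*5) = 7/5 - 143*(5 - 5) = 7*(⅕) - 143*0 = 7/5 + 0 = 7/5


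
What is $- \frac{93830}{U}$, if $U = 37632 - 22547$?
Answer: $- \frac{18766}{3017} \approx -6.2201$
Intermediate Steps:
$U = 15085$
$- \frac{93830}{U} = - \frac{93830}{15085} = \left(-93830\right) \frac{1}{15085} = - \frac{18766}{3017}$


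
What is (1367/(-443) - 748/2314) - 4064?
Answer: -2084754565/512551 ≈ -4067.4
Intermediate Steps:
(1367/(-443) - 748/2314) - 4064 = (1367*(-1/443) - 748*1/2314) - 4064 = (-1367/443 - 374/1157) - 4064 = -1747301/512551 - 4064 = -2084754565/512551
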